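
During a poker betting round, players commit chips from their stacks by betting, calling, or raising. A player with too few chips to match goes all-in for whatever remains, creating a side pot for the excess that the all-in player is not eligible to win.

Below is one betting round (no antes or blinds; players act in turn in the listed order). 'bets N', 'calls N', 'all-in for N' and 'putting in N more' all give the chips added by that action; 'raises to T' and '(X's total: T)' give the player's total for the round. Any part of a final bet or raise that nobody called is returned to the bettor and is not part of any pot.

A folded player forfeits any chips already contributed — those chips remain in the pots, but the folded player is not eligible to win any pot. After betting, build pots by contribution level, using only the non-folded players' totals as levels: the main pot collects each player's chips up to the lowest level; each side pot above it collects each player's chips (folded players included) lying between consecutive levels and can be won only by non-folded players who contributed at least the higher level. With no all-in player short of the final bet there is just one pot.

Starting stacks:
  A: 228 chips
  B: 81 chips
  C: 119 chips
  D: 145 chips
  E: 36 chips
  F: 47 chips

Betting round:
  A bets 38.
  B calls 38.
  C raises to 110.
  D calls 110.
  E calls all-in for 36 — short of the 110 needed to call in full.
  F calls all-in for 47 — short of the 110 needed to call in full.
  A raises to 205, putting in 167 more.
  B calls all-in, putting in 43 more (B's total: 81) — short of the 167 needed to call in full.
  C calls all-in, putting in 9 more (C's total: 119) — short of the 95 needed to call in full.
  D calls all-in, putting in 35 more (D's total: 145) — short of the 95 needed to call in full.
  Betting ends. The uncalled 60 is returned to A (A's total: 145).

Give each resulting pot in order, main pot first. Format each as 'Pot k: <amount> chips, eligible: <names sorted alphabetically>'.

Contributions (after 60 returned to A): A=145, B=81, C=119, D=145, E=36, F=47
Pot levels (distinct totals of non-folded players): 36, 47, 81, 119, 145
Layer 1-36: 36 each from A, B, C, D, E, F = 36*6 = 216 chips; eligible A, B, C, D, E, F
Layer 37-47: 11 each from A, B, C, D, F = 11*5 = 55 chips; eligible A, B, C, D, F
Layer 48-81: 34 each from A, B, C, D = 34*4 = 136 chips; eligible A, B, C, D
Layer 82-119: 38 each from A, C, D = 38*3 = 114 chips; eligible A, C, D
Layer 120-145: 26 each from A, D = 26*2 = 52 chips; eligible A, D

Pot 1: 216 chips, eligible: A, B, C, D, E, F
Pot 2: 55 chips, eligible: A, B, C, D, F
Pot 3: 136 chips, eligible: A, B, C, D
Pot 4: 114 chips, eligible: A, C, D
Pot 5: 52 chips, eligible: A, D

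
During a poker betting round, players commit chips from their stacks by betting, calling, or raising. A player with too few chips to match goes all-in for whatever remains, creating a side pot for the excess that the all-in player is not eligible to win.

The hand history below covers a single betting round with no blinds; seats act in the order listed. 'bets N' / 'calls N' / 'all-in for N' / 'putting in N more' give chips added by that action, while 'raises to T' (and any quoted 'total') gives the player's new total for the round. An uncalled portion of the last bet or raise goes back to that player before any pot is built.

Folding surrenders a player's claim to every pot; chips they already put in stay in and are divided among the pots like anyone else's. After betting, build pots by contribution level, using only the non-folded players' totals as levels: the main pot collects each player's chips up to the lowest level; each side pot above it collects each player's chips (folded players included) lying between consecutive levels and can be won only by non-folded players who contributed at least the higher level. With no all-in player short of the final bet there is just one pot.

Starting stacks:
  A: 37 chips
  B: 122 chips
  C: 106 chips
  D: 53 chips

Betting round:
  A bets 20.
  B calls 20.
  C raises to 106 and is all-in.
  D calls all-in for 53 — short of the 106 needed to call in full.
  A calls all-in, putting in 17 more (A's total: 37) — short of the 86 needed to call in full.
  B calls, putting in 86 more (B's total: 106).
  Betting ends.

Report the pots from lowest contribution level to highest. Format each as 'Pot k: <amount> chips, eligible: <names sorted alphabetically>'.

Pot 1: 148 chips, eligible: A, B, C, D
Pot 2: 48 chips, eligible: B, C, D
Pot 3: 106 chips, eligible: B, C

Derivation:
Contributions: A=37, B=106, C=106, D=53
Pot levels (distinct totals of non-folded players): 37, 53, 106
Layer 1-37: 37 each from A, B, C, D = 37*4 = 148 chips; eligible A, B, C, D
Layer 38-53: 16 each from B, C, D = 16*3 = 48 chips; eligible B, C, D
Layer 54-106: 53 each from B, C = 53*2 = 106 chips; eligible B, C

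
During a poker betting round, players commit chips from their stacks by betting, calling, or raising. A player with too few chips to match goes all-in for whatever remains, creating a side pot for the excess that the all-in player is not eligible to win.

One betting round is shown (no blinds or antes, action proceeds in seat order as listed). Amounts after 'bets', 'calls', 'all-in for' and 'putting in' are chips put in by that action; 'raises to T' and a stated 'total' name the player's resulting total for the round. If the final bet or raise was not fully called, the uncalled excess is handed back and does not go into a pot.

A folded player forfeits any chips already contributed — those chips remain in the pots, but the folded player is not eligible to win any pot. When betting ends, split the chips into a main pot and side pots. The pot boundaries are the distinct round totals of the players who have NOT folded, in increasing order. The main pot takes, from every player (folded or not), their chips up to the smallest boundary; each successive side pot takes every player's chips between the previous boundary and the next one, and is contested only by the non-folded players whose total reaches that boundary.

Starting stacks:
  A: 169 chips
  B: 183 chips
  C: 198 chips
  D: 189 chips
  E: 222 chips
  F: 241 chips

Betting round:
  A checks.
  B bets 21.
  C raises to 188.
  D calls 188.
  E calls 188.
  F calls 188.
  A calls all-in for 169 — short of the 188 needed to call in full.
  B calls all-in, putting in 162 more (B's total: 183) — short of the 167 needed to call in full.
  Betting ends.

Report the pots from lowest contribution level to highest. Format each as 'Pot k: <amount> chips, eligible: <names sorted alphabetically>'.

Pot 1: 1014 chips, eligible: A, B, C, D, E, F
Pot 2: 70 chips, eligible: B, C, D, E, F
Pot 3: 20 chips, eligible: C, D, E, F

Derivation:
Contributions: A=169, B=183, C=188, D=188, E=188, F=188
Pot levels (distinct totals of non-folded players): 169, 183, 188
Layer 1-169: 169 each from A, B, C, D, E, F = 169*6 = 1014 chips; eligible A, B, C, D, E, F
Layer 170-183: 14 each from B, C, D, E, F = 14*5 = 70 chips; eligible B, C, D, E, F
Layer 184-188: 5 each from C, D, E, F = 5*4 = 20 chips; eligible C, D, E, F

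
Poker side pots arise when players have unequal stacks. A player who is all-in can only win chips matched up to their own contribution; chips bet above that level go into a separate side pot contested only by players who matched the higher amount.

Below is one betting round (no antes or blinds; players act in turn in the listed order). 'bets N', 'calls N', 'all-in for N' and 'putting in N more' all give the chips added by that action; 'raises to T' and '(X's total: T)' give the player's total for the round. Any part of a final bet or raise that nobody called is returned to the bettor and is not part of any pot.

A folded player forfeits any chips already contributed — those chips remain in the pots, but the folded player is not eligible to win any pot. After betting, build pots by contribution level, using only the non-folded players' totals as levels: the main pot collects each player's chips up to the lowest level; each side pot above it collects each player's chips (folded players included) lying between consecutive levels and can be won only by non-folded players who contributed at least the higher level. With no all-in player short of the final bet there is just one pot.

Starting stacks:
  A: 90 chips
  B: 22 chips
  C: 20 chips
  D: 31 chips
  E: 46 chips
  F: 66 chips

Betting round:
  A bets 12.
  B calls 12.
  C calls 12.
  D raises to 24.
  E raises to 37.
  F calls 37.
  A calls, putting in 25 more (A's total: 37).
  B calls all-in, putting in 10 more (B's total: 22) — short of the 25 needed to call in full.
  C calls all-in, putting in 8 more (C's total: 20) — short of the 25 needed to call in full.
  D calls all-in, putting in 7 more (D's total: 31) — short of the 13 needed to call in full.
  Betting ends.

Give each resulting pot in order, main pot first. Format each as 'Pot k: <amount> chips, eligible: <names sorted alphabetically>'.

Contributions: A=37, B=22, C=20, D=31, E=37, F=37
Pot levels (distinct totals of non-folded players): 20, 22, 31, 37
Layer 1-20: 20 each from A, B, C, D, E, F = 20*6 = 120 chips; eligible A, B, C, D, E, F
Layer 21-22: 2 each from A, B, D, E, F = 2*5 = 10 chips; eligible A, B, D, E, F
Layer 23-31: 9 each from A, D, E, F = 9*4 = 36 chips; eligible A, D, E, F
Layer 32-37: 6 each from A, E, F = 6*3 = 18 chips; eligible A, E, F

Pot 1: 120 chips, eligible: A, B, C, D, E, F
Pot 2: 10 chips, eligible: A, B, D, E, F
Pot 3: 36 chips, eligible: A, D, E, F
Pot 4: 18 chips, eligible: A, E, F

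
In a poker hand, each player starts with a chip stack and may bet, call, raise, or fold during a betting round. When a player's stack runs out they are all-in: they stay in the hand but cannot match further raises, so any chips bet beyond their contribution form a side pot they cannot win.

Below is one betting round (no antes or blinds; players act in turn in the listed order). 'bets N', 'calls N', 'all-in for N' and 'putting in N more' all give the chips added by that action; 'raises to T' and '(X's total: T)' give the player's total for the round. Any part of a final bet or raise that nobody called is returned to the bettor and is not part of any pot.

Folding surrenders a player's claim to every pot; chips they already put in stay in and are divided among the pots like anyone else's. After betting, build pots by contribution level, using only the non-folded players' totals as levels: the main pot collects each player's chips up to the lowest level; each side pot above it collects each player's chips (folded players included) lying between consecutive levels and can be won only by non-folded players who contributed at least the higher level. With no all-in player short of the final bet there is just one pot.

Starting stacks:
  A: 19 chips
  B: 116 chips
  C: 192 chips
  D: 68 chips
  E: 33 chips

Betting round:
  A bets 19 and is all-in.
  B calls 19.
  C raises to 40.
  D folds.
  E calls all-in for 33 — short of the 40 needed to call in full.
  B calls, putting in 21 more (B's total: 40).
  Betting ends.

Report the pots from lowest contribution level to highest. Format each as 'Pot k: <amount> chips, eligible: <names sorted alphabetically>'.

Pot 1: 76 chips, eligible: A, B, C, E
Pot 2: 42 chips, eligible: B, C, E
Pot 3: 14 chips, eligible: B, C

Derivation:
Contributions: A=19, B=40, C=40, E=33
Folded: D
Pot levels (distinct totals of non-folded players): 19, 33, 40
Layer 1-19: 19 each from A, B, C, E = 19*4 = 76 chips; eligible A, B, C, E
Layer 20-33: 14 each from B, C, E = 14*3 = 42 chips; eligible B, C, E
Layer 34-40: 7 each from B, C = 7*2 = 14 chips; eligible B, C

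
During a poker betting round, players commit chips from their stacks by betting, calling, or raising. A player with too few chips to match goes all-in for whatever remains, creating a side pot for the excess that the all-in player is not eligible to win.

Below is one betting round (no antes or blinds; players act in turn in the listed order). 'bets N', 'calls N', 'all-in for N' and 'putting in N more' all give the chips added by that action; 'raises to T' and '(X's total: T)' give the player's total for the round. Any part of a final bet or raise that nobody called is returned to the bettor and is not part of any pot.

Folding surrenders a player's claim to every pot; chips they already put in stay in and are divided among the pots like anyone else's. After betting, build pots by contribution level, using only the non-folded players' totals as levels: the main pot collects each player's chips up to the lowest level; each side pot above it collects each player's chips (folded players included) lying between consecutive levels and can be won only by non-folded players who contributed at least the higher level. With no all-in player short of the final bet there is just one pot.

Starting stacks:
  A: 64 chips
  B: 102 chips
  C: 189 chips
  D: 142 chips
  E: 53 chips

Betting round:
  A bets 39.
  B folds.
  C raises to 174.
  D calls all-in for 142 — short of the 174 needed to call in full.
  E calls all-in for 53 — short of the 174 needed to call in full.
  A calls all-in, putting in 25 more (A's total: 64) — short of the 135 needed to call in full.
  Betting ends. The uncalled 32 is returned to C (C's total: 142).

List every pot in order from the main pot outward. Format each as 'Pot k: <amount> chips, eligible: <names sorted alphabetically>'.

Contributions (after 32 returned to C): A=64, C=142, D=142, E=53
Folded: B
Pot levels (distinct totals of non-folded players): 53, 64, 142
Layer 1-53: 53 each from A, C, D, E = 53*4 = 212 chips; eligible A, C, D, E
Layer 54-64: 11 each from A, C, D = 11*3 = 33 chips; eligible A, C, D
Layer 65-142: 78 each from C, D = 78*2 = 156 chips; eligible C, D

Pot 1: 212 chips, eligible: A, C, D, E
Pot 2: 33 chips, eligible: A, C, D
Pot 3: 156 chips, eligible: C, D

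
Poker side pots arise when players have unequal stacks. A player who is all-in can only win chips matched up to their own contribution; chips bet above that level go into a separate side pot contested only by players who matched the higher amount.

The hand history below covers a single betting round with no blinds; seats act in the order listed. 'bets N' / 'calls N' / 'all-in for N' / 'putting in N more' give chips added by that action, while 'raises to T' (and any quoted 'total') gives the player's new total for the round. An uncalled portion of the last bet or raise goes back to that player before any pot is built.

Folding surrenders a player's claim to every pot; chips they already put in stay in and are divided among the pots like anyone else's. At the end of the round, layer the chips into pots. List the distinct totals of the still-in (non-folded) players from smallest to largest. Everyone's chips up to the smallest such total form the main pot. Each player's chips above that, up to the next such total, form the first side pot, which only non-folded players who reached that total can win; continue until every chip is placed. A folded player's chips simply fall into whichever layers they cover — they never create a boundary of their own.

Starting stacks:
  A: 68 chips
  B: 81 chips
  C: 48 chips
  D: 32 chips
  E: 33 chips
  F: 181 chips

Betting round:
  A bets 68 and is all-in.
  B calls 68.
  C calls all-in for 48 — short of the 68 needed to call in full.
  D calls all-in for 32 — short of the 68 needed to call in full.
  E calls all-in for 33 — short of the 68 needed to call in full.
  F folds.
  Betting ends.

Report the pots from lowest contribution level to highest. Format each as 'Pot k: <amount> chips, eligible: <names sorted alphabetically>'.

Contributions: A=68, B=68, C=48, D=32, E=33
Folded: F
Pot levels (distinct totals of non-folded players): 32, 33, 48, 68
Layer 1-32: 32 each from A, B, C, D, E = 32*5 = 160 chips; eligible A, B, C, D, E
Layer 33-33: 1 each from A, B, C, E = 1*4 = 4 chips; eligible A, B, C, E
Layer 34-48: 15 each from A, B, C = 15*3 = 45 chips; eligible A, B, C
Layer 49-68: 20 each from A, B = 20*2 = 40 chips; eligible A, B

Pot 1: 160 chips, eligible: A, B, C, D, E
Pot 2: 4 chips, eligible: A, B, C, E
Pot 3: 45 chips, eligible: A, B, C
Pot 4: 40 chips, eligible: A, B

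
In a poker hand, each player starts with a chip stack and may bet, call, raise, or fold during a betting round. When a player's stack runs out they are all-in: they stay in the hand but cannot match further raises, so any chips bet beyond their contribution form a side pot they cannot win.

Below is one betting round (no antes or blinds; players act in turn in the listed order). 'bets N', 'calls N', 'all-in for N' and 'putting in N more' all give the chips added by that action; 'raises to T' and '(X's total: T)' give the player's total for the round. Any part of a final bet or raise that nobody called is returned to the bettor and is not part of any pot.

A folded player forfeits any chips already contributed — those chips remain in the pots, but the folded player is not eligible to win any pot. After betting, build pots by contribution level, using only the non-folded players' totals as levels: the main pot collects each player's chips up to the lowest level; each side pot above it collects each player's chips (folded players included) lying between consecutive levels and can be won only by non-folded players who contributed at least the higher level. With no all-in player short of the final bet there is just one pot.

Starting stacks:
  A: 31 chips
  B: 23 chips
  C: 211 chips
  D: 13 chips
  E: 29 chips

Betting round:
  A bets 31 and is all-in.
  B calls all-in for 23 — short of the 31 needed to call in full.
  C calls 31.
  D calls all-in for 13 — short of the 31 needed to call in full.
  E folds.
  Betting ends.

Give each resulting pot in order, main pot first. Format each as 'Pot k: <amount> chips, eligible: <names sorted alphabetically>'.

Contributions: A=31, B=23, C=31, D=13
Folded: E
Pot levels (distinct totals of non-folded players): 13, 23, 31
Layer 1-13: 13 each from A, B, C, D = 13*4 = 52 chips; eligible A, B, C, D
Layer 14-23: 10 each from A, B, C = 10*3 = 30 chips; eligible A, B, C
Layer 24-31: 8 each from A, C = 8*2 = 16 chips; eligible A, C

Pot 1: 52 chips, eligible: A, B, C, D
Pot 2: 30 chips, eligible: A, B, C
Pot 3: 16 chips, eligible: A, C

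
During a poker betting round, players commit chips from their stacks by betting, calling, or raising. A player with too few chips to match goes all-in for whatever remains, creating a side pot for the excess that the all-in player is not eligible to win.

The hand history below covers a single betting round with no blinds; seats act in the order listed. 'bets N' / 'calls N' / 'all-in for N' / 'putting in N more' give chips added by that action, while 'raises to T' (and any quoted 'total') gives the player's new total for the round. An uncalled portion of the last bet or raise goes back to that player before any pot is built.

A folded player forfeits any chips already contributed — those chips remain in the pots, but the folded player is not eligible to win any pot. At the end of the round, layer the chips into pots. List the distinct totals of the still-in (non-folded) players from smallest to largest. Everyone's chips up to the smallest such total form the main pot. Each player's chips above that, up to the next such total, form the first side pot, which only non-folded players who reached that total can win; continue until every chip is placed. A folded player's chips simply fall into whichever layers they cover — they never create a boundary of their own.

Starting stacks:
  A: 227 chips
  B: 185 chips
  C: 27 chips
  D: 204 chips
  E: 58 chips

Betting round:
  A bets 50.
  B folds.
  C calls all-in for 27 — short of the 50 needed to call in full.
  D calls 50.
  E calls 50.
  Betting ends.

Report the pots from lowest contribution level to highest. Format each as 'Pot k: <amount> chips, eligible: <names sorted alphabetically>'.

Pot 1: 108 chips, eligible: A, C, D, E
Pot 2: 69 chips, eligible: A, D, E

Derivation:
Contributions: A=50, C=27, D=50, E=50
Folded: B
Pot levels (distinct totals of non-folded players): 27, 50
Layer 1-27: 27 each from A, C, D, E = 27*4 = 108 chips; eligible A, C, D, E
Layer 28-50: 23 each from A, D, E = 23*3 = 69 chips; eligible A, D, E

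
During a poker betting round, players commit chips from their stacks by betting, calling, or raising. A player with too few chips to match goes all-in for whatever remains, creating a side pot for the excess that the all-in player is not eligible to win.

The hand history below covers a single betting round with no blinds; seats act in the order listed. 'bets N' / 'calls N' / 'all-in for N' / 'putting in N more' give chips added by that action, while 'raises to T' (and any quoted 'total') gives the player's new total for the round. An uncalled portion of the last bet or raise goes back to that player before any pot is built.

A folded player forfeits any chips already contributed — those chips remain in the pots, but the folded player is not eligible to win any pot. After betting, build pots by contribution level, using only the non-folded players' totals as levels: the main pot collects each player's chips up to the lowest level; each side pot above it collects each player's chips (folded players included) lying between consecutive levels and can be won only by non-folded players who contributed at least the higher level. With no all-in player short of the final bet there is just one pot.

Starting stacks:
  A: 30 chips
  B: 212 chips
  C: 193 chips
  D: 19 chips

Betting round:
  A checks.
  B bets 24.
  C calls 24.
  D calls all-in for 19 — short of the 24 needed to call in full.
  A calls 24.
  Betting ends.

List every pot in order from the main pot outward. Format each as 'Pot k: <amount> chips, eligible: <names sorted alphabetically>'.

Pot 1: 76 chips, eligible: A, B, C, D
Pot 2: 15 chips, eligible: A, B, C

Derivation:
Contributions: A=24, B=24, C=24, D=19
Pot levels (distinct totals of non-folded players): 19, 24
Layer 1-19: 19 each from A, B, C, D = 19*4 = 76 chips; eligible A, B, C, D
Layer 20-24: 5 each from A, B, C = 5*3 = 15 chips; eligible A, B, C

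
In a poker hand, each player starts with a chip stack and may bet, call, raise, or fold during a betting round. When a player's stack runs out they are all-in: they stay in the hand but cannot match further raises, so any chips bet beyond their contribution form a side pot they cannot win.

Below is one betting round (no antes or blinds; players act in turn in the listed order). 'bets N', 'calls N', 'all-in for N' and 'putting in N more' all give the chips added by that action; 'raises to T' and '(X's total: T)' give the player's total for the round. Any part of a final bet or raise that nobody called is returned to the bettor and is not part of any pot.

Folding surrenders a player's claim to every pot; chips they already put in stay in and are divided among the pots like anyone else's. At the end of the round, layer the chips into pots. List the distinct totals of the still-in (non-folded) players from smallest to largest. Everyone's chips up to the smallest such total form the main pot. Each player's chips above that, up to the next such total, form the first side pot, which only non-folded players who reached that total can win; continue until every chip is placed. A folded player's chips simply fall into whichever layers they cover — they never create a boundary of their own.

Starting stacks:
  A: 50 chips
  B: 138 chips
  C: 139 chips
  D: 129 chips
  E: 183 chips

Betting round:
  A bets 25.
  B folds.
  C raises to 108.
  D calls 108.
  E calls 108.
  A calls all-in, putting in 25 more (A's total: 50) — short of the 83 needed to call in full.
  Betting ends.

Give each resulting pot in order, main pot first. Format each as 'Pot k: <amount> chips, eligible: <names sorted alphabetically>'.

Pot 1: 200 chips, eligible: A, C, D, E
Pot 2: 174 chips, eligible: C, D, E

Derivation:
Contributions: A=50, C=108, D=108, E=108
Folded: B
Pot levels (distinct totals of non-folded players): 50, 108
Layer 1-50: 50 each from A, C, D, E = 50*4 = 200 chips; eligible A, C, D, E
Layer 51-108: 58 each from C, D, E = 58*3 = 174 chips; eligible C, D, E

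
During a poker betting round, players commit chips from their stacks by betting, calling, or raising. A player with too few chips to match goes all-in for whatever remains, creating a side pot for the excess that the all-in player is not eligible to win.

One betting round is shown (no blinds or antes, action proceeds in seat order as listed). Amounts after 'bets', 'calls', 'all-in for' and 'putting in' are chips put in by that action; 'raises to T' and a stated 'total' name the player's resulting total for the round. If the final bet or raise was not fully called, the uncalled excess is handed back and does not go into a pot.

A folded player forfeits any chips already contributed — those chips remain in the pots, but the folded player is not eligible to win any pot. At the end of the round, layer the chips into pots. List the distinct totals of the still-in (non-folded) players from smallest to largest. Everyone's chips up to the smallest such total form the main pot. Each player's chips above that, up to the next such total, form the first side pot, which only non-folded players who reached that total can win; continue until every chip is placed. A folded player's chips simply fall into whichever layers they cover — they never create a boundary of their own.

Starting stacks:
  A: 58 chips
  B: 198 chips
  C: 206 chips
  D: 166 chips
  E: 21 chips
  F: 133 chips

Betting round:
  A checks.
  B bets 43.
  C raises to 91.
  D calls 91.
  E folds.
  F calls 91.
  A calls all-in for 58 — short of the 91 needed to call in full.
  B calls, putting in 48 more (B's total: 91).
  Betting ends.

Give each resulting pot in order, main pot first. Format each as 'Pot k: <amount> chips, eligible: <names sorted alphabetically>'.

Contributions: A=58, B=91, C=91, D=91, F=91
Folded: E
Pot levels (distinct totals of non-folded players): 58, 91
Layer 1-58: 58 each from A, B, C, D, F = 58*5 = 290 chips; eligible A, B, C, D, F
Layer 59-91: 33 each from B, C, D, F = 33*4 = 132 chips; eligible B, C, D, F

Pot 1: 290 chips, eligible: A, B, C, D, F
Pot 2: 132 chips, eligible: B, C, D, F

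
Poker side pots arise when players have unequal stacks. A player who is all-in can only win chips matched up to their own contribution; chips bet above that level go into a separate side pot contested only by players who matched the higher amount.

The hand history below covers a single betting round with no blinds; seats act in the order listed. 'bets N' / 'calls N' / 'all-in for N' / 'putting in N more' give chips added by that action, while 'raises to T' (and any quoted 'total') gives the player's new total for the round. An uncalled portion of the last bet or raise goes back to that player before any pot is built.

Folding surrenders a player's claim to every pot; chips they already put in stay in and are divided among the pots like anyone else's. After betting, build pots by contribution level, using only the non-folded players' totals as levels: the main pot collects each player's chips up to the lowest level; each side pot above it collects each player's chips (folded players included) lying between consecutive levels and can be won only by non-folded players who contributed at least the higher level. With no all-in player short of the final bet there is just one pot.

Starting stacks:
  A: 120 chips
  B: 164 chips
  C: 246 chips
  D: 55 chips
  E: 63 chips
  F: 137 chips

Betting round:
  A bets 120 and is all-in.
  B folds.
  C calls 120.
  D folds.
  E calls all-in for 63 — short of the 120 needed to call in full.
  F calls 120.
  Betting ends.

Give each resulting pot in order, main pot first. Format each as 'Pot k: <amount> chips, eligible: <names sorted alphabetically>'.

Pot 1: 252 chips, eligible: A, C, E, F
Pot 2: 171 chips, eligible: A, C, F

Derivation:
Contributions: A=120, C=120, E=63, F=120
Folded: B, D
Pot levels (distinct totals of non-folded players): 63, 120
Layer 1-63: 63 each from A, C, E, F = 63*4 = 252 chips; eligible A, C, E, F
Layer 64-120: 57 each from A, C, F = 57*3 = 171 chips; eligible A, C, F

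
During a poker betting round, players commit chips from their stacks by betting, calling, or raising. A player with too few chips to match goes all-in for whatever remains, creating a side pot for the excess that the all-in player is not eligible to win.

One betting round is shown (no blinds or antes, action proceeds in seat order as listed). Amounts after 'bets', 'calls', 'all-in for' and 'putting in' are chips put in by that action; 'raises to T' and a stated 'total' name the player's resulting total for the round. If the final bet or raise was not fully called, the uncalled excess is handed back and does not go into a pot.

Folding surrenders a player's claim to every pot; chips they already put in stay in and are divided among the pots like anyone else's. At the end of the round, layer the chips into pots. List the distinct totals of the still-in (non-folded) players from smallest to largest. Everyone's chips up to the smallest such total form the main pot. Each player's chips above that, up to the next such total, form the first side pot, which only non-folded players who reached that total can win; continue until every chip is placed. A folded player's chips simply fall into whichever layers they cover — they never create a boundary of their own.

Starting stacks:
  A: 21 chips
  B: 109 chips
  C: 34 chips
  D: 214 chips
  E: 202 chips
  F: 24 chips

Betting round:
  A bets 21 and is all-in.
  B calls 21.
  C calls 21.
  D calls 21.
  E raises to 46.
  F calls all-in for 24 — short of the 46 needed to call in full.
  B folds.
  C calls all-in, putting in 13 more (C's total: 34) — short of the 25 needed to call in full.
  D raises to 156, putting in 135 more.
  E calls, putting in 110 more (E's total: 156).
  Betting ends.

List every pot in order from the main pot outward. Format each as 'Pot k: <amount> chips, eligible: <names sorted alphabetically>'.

Contributions: A=21, B=21, C=34, D=156, E=156, F=24
Folded: B
Pot levels (distinct totals of non-folded players): 21, 24, 34, 156
Layer 1-21: 21 each from A, B, C, D, E, F = 21*6 = 126 chips; eligible A, C, D, E, F
Layer 22-24: 3 each from C, D, E, F = 3*4 = 12 chips; eligible C, D, E, F
Layer 25-34: 10 each from C, D, E = 10*3 = 30 chips; eligible C, D, E
Layer 35-156: 122 each from D, E = 122*2 = 244 chips; eligible D, E

Pot 1: 126 chips, eligible: A, C, D, E, F
Pot 2: 12 chips, eligible: C, D, E, F
Pot 3: 30 chips, eligible: C, D, E
Pot 4: 244 chips, eligible: D, E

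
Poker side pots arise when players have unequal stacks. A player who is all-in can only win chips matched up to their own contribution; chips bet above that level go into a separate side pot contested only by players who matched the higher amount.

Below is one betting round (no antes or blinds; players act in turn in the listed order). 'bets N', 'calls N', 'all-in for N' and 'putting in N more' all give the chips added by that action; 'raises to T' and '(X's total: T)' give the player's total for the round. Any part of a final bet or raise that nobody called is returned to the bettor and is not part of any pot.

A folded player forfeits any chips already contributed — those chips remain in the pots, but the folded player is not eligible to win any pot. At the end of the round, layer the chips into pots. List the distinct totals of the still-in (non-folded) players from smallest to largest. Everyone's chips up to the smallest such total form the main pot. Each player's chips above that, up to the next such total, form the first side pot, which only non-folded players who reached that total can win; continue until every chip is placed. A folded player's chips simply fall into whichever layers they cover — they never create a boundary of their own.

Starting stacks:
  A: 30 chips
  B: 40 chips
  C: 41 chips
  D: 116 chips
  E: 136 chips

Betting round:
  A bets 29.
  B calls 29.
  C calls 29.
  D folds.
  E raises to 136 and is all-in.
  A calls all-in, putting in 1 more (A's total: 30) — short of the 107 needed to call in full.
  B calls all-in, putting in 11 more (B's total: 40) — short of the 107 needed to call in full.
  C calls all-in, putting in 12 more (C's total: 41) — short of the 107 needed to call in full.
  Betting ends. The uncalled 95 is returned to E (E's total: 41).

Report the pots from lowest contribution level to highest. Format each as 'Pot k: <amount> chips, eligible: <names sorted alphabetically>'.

Contributions (after 95 returned to E): A=30, B=40, C=41, E=41
Folded: D
Pot levels (distinct totals of non-folded players): 30, 40, 41
Layer 1-30: 30 each from A, B, C, E = 30*4 = 120 chips; eligible A, B, C, E
Layer 31-40: 10 each from B, C, E = 10*3 = 30 chips; eligible B, C, E
Layer 41-41: 1 each from C, E = 1*2 = 2 chips; eligible C, E

Pot 1: 120 chips, eligible: A, B, C, E
Pot 2: 30 chips, eligible: B, C, E
Pot 3: 2 chips, eligible: C, E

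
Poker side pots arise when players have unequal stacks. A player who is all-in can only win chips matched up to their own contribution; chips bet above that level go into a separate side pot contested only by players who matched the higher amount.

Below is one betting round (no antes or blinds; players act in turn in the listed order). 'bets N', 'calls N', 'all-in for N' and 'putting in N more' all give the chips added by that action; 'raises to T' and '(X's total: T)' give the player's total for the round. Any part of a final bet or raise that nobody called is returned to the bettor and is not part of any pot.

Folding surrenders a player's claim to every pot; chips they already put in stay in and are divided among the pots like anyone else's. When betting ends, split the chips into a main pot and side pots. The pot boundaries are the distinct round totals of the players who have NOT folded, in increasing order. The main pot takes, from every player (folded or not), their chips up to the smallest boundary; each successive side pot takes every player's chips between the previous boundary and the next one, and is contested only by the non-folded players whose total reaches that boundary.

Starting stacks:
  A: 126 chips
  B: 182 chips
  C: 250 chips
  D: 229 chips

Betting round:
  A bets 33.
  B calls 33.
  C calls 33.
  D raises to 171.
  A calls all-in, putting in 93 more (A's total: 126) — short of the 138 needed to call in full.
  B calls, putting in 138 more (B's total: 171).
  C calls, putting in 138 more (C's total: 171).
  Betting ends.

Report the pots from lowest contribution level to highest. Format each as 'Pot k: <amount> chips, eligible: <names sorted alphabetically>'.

Contributions: A=126, B=171, C=171, D=171
Pot levels (distinct totals of non-folded players): 126, 171
Layer 1-126: 126 each from A, B, C, D = 126*4 = 504 chips; eligible A, B, C, D
Layer 127-171: 45 each from B, C, D = 45*3 = 135 chips; eligible B, C, D

Pot 1: 504 chips, eligible: A, B, C, D
Pot 2: 135 chips, eligible: B, C, D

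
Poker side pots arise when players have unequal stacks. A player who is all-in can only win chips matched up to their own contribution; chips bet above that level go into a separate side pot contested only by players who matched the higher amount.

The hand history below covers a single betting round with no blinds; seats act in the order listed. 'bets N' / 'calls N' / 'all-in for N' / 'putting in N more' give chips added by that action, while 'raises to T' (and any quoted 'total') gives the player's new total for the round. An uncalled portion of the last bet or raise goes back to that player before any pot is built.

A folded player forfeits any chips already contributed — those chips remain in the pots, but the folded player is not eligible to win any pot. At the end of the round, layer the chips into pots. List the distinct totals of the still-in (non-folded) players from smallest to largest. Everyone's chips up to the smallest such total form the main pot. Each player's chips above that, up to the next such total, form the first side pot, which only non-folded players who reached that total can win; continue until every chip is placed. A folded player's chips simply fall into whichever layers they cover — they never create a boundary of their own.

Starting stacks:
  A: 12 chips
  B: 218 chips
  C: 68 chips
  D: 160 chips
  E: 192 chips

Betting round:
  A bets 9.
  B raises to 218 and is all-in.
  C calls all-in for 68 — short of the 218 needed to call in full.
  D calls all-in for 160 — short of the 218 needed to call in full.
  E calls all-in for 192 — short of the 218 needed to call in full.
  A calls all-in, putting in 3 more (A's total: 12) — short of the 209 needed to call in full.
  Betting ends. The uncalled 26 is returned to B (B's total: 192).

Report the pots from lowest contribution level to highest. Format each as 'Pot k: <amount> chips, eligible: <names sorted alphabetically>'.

Contributions (after 26 returned to B): A=12, B=192, C=68, D=160, E=192
Pot levels (distinct totals of non-folded players): 12, 68, 160, 192
Layer 1-12: 12 each from A, B, C, D, E = 12*5 = 60 chips; eligible A, B, C, D, E
Layer 13-68: 56 each from B, C, D, E = 56*4 = 224 chips; eligible B, C, D, E
Layer 69-160: 92 each from B, D, E = 92*3 = 276 chips; eligible B, D, E
Layer 161-192: 32 each from B, E = 32*2 = 64 chips; eligible B, E

Pot 1: 60 chips, eligible: A, B, C, D, E
Pot 2: 224 chips, eligible: B, C, D, E
Pot 3: 276 chips, eligible: B, D, E
Pot 4: 64 chips, eligible: B, E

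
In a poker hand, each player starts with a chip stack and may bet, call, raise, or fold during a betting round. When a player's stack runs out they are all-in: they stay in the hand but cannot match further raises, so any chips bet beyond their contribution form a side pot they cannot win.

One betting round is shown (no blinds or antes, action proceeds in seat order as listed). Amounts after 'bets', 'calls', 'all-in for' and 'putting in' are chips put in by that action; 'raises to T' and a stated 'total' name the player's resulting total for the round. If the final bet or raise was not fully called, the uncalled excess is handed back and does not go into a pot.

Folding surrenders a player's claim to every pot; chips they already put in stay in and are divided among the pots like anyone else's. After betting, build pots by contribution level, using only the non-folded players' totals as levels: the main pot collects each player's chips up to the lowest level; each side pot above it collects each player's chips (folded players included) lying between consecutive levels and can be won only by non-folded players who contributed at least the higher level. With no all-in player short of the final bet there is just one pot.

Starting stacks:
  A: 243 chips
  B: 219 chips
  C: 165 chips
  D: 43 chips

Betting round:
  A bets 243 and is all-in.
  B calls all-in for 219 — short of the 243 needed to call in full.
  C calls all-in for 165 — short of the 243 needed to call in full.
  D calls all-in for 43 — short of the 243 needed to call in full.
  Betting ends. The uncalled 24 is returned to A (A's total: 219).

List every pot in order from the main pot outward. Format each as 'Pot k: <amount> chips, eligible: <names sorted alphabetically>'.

Pot 1: 172 chips, eligible: A, B, C, D
Pot 2: 366 chips, eligible: A, B, C
Pot 3: 108 chips, eligible: A, B

Derivation:
Contributions (after 24 returned to A): A=219, B=219, C=165, D=43
Pot levels (distinct totals of non-folded players): 43, 165, 219
Layer 1-43: 43 each from A, B, C, D = 43*4 = 172 chips; eligible A, B, C, D
Layer 44-165: 122 each from A, B, C = 122*3 = 366 chips; eligible A, B, C
Layer 166-219: 54 each from A, B = 54*2 = 108 chips; eligible A, B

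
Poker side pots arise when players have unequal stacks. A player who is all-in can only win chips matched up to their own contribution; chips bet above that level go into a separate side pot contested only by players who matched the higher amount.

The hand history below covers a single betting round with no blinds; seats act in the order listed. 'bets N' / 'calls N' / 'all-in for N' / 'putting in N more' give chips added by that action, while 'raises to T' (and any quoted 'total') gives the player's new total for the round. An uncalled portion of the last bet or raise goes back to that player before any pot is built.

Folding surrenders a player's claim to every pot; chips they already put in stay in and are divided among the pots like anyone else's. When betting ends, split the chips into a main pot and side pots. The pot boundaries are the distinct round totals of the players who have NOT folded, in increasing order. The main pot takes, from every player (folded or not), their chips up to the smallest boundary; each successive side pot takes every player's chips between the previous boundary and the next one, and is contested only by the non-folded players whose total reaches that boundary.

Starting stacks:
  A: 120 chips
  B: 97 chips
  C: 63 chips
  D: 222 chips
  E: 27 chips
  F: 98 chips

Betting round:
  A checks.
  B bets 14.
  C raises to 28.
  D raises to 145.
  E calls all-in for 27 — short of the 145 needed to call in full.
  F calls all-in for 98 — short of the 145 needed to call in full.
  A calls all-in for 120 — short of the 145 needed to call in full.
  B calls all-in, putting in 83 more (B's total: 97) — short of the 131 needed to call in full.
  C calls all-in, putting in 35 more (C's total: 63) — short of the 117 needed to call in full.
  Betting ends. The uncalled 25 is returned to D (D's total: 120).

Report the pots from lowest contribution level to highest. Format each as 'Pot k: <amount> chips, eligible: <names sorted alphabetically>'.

Pot 1: 162 chips, eligible: A, B, C, D, E, F
Pot 2: 180 chips, eligible: A, B, C, D, F
Pot 3: 136 chips, eligible: A, B, D, F
Pot 4: 3 chips, eligible: A, D, F
Pot 5: 44 chips, eligible: A, D

Derivation:
Contributions (after 25 returned to D): A=120, B=97, C=63, D=120, E=27, F=98
Pot levels (distinct totals of non-folded players): 27, 63, 97, 98, 120
Layer 1-27: 27 each from A, B, C, D, E, F = 27*6 = 162 chips; eligible A, B, C, D, E, F
Layer 28-63: 36 each from A, B, C, D, F = 36*5 = 180 chips; eligible A, B, C, D, F
Layer 64-97: 34 each from A, B, D, F = 34*4 = 136 chips; eligible A, B, D, F
Layer 98-98: 1 each from A, D, F = 1*3 = 3 chips; eligible A, D, F
Layer 99-120: 22 each from A, D = 22*2 = 44 chips; eligible A, D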